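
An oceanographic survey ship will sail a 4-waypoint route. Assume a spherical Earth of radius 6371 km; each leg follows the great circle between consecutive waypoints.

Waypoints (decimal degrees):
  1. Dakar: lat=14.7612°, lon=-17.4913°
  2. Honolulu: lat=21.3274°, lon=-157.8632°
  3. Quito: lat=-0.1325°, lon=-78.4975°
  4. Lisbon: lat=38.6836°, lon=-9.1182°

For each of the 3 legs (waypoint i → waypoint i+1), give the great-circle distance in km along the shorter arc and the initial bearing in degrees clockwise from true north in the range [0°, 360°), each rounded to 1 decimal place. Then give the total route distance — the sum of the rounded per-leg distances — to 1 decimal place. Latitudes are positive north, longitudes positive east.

Leg 1: φ1=0.2576315, φ2=0.3722334, Δφ=0.1146018, Δλ=-2.4499518 rad; a=sin²(Δφ/2)+cosφ1·cosφ2·sin²(Δλ/2)=0.8005548861; c=2·atan2(√a, √(1-a))=2.215685374; dist=6371·c=14116.132 ≈ 14116.1 km; running total=14116.1 km
Leg 1 bearing: y=sinΔλ·cosφ2=-0.59412348, x=cosφ1·sinφ2-sinφ1·cosφ2·cosΔλ=0.53449446; θ=atan2(y, x)=-48.0243° <0 so +360° → 311.9757° ≈ 312.0°
Leg 2: φ1=0.3722334, φ2=-0.0023126, Δφ=-0.3745459, Δλ=1.3851928 rad; a=sin²(Δφ/2)+cosφ1·cosφ2·sin²(Δλ/2)=0.4144697703; c=2·atan2(√a, √(1-a))=1.398890434; dist=6371·c=8912.331 ≈ 8912.3 km; running total=23028.4 km
Leg 2 bearing: y=sinΔλ·cosφ2=0.98282242, x=cosφ1·sinφ2-sinφ1·cosφ2·cosΔλ=-0.06927052; θ=atan2(y, x)=94.0316° ≈ 94.0°
Leg 3: φ1=-0.0023126, φ2=0.6751562, Δφ=0.6774687, Δλ=1.2108972 rad; a=sin²(Δφ/2)+cosφ1·cosφ2·sin²(Δλ/2)=0.3632656406; c=2·atan2(√a, √(1-a))=1.293798951; dist=6371·c=8242.793 ≈ 8242.8 km; running total=31271.2 km
Leg 3 bearing: y=sinΔλ·cosφ2=0.73059754, x=cosφ1·sinφ2-sinφ1·cosφ2·cosΔλ=0.62565333; θ=atan2(y, x)=49.4246° ≈ 49.4°

Leg 1: dist=14116.1 km, bearing=312.0°
Leg 2: dist=8912.3 km, bearing=94.0°
Leg 3: dist=8242.8 km, bearing=49.4°
Total: 31271.2 km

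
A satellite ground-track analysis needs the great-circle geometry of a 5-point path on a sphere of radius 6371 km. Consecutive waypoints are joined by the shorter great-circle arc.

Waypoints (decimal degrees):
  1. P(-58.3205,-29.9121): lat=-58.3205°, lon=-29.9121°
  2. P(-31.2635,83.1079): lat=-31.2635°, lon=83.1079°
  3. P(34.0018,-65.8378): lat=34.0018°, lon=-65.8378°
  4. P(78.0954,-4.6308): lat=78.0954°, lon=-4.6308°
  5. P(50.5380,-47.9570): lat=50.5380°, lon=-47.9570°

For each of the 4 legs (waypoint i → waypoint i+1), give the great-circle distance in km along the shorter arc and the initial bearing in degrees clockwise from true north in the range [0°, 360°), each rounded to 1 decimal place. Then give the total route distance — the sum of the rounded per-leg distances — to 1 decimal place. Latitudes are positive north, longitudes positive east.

Leg 1: dist=8291.5 km, bearing=125.3°
Leg 2: dist=17102.3 km, bearing=284.4°
Leg 3: dist=5669.0 km, bearing=13.5°
Leg 4: dist=3524.8 km, bearing=236.1°
Total: 34587.6 km

Leg 1: φ1=-1.0178847, φ2=-0.5456510, Δφ=0.4722337, Δλ=1.9725711 rad; a=sin²(Δφ/2)+cosφ1·cosφ2·sin²(Δλ/2)=0.3669496942; c=2·atan2(√a, √(1-a))=1.301450806; dist=6371·c=8291.543 ≈ 8291.5 km; running total=8291.5 km
Leg 1 bearing: y=sinΔλ·cosφ2=0.78672135, x=cosφ1·sinφ2-sinφ1·cosφ2·cosΔλ=-0.55700985; θ=atan2(y, x)=125.2990° ≈ 125.3°
Leg 2: φ1=-0.5456510, φ2=0.5934434, Δφ=1.1390944, Δλ=-2.5995929 rad; a=sin²(Δφ/2)+cosφ1·cosφ2·sin²(Δλ/2)=0.9486476820; c=2·atan2(√a, √(1-a))=2.684400188; dist=6371·c=17102.314 ≈ 17102.3 km; running total=25393.8 km
Leg 2 bearing: y=sinΔλ·cosφ2=-0.42765013, x=cosφ1·sinφ2-sinφ1·cosφ2·cosΔλ=0.10943673; θ=atan2(y, x)=-75.6459° <0 so +360° → 284.3541° ≈ 284.4°
Leg 3: φ1=0.5934434, φ2=1.3630219, Δφ=0.7695785, Δλ=1.0682637 rad; a=sin²(Δφ/2)+cosφ1·cosφ2·sin²(Δλ/2)=0.1852204465; c=2·atan2(√a, √(1-a))=0.889810710; dist=6371·c=5668.984 ≈ 5669.0 km; running total=31062.8 km
Leg 3 bearing: y=sinΔλ·cosφ2=0.18077909, x=cosφ1·sinφ2-sinφ1·cosφ2·cosΔλ=0.75562838; θ=atan2(y, x)=13.4547° ≈ 13.5°
Leg 4: φ1=1.3630219, φ2=0.8820545, Δφ=-0.4809674, Δλ=-0.7561848 rad; a=sin²(Δφ/2)+cosφ1·cosφ2·sin²(Δλ/2)=0.0745920253; c=2·atan2(√a, √(1-a))=0.553260162; dist=6371·c=3524.820 ≈ 3524.8 km; running total=34587.6 km
Leg 4 bearing: y=sinΔλ·cosφ2=-0.43609451, x=cosφ1·sinφ2-sinφ1·cosφ2·cosΔλ=-0.29314467; θ=atan2(y, x)=-123.9092° <0 so +360° → 236.0908° ≈ 236.1°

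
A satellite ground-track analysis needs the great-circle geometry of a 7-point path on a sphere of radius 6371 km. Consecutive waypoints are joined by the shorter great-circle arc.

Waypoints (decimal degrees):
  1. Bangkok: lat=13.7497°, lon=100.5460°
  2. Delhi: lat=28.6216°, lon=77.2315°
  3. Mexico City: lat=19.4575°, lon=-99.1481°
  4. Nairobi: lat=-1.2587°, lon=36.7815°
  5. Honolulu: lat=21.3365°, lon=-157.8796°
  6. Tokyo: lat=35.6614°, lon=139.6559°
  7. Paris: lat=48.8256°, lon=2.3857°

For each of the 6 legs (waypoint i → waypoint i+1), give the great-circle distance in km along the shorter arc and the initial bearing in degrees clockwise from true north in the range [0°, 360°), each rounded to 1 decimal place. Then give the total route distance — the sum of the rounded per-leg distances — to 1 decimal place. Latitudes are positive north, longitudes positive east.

Leg 1: φ1=0.2399775, φ2=0.4995412, Δφ=0.2595636, Δλ=-0.4069148 rad; a=sin²(Δφ/2)+cosφ1·cosφ2·sin²(Δλ/2)=0.0515598992; c=2·atan2(√a, √(1-a))=0.458132061; dist=6371·c=2918.759 ≈ 2918.8 km; running total=2918.8 km
Leg 1 bearing: y=sinΔλ·cosφ2=-0.34741483, x=cosφ1·sinφ2-sinφ1·cosφ2·cosΔλ=0.27369479; θ=atan2(y, x)=-51.7688° <0 so +360° → 308.2312° ≈ 308.2°
Leg 2: φ1=0.4995412, φ2=0.3395974, Δφ=-0.1599437, Δλ=-3.0784048 rad; a=sin²(Δφ/2)+cosφ1·cosφ2·sin²(Δλ/2)=0.8332261212; c=2·atan2(√a, √(1-a))=2.300236340; dist=6371·c=14654.806 ≈ 14654.8 km; running total=17573.6 km
Leg 2 bearing: y=sinΔλ·cosφ2=-0.05953953, x=cosφ1·sinφ2-sinφ1·cosφ2·cosΔλ=0.74316650; θ=atan2(y, x)=-4.5805° <0 so +360° → 355.4195° ≈ 355.4°
Leg 3: φ1=0.3395974, φ2=-0.0219685, Δφ=-0.3615659, Δλ=2.3724191 rad; a=sin²(Δφ/2)+cosφ1·cosφ2·sin²(Δλ/2)=0.8423029860; c=2·atan2(√a, √(1-a))=2.324859319; dist=6371·c=14811.679 ≈ 14811.7 km; running total=32385.3 km
Leg 3 bearing: y=sinΔλ·cosφ2=0.69537388, x=cosφ1·sinφ2-sinφ1·cosφ2·cosΔλ=0.21856312; θ=atan2(y, x)=72.5515° ≈ 72.6°
Leg 4: φ1=-0.0219685, φ2=0.3723922, Δφ=0.3943606, Δλ=-3.3974771 rad; a=sin²(Δφ/2)+cosφ1·cosφ2·sin²(Δλ/2)=0.9544530784; c=2·atan2(√a, √(1-a))=2.711449723; dist=6371·c=17274.646 ≈ 17274.6 km; running total=49659.9 km
Leg 4 bearing: y=sinΔλ·cosφ2=0.23575353, x=cosφ1·sinφ2-sinφ1·cosφ2·cosΔλ=0.34396202; θ=atan2(y, x)=34.4270° ≈ 34.4°
Leg 5: φ1=0.3723922, φ2=0.6224088, Δφ=0.2500167, Δλ=5.1929741 rad; a=sin²(Δφ/2)+cosφ1·cosφ2·sin²(Δλ/2)=0.2190092989; c=2·atan2(√a, √(1-a))=0.974017013; dist=6371·c=6205.462 ≈ 6205.5 km; running total=55865.4 km
Leg 5 bearing: y=sinΔλ·cosφ2=-0.72044285, x=cosφ1·sinφ2-sinφ1·cosφ2·cosΔλ=0.40637299; θ=atan2(y, x)=-60.5744° <0 so +360° → 299.4256° ≈ 299.4°
Leg 6: φ1=0.6224088, φ2=0.8521675, Δφ=0.2297586, Δλ=-2.3958170 rad; a=sin²(Δφ/2)+cosφ1·cosφ2·sin²(Δλ/2)=0.4770448122; c=2·atan2(√a, √(1-a))=1.524869808; dist=6371·c=9714.946 ≈ 9714.9 km; running total=65580.3 km
Leg 6 bearing: y=sinΔλ·cosφ2=-0.44672018, x=cosφ1·sinφ2-sinφ1·cosφ2·cosΔλ=0.89349500; θ=atan2(y, x)=-26.5636° <0 so +360° → 333.4364° ≈ 333.4°

Leg 1: dist=2918.8 km, bearing=308.2°
Leg 2: dist=14654.8 km, bearing=355.4°
Leg 3: dist=14811.7 km, bearing=72.6°
Leg 4: dist=17274.6 km, bearing=34.4°
Leg 5: dist=6205.5 km, bearing=299.4°
Leg 6: dist=9714.9 km, bearing=333.4°
Total: 65580.3 km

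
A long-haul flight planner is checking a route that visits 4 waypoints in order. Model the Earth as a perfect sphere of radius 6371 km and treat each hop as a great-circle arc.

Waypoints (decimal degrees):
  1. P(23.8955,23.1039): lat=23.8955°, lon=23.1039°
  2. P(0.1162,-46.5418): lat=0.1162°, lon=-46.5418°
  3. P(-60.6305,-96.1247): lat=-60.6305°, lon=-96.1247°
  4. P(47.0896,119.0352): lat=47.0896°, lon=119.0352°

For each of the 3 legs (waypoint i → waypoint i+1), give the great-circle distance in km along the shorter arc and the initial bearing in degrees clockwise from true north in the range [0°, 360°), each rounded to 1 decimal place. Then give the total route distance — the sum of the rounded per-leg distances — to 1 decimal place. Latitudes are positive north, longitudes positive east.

Leg 1: dist=7940.2 km, bearing=261.6°
Leg 2: dist=7957.8 km, bearing=203.2°
Leg 3: dist=17311.1 km, bearing=252.2°
Total: 33209.1 km

Leg 1: φ1=0.4170552, φ2=0.0020281, Δφ=-0.4150271, Δλ=-1.2155468 rad; a=sin²(Δφ/2)+cosφ1·cosφ2·sin²(Δλ/2)=0.3405841465; c=2·atan2(√a, √(1-a))=1.246299717; dist=6371·c=7940.175 ≈ 7940.2 km; running total=7940.2 km
Leg 1 bearing: y=sinΔλ·cosφ2=-0.93755779, x=cosφ1·sinφ2-sinφ1·cosφ2·cosΔλ=-0.13903860; θ=atan2(y, x)=-98.4354° <0 so +360° → 261.5646° ≈ 261.6°
Leg 2: φ1=0.0020281, φ2=-1.0582019, Δφ=-1.0602299, Δλ=-0.8653849 rad; a=sin²(Δφ/2)+cosφ1·cosφ2·sin²(Δλ/2)=0.3418963721; c=2·atan2(√a, √(1-a))=1.249067392; dist=6371·c=7957.808 ≈ 7957.8 km; running total=15898.0 km
Leg 2 bearing: y=sinΔλ·cosφ2=-0.37339390, x=cosφ1·sinφ2-sinφ1·cosφ2·cosΔλ=-0.87211809; θ=atan2(y, x)=-156.8220° <0 so +360° → 203.1780° ≈ 203.2°
Leg 3: φ1=-1.0582019, φ2=0.8218686, Δφ=1.8800704, Δλ=3.7552487 rad; a=sin²(Δφ/2)+cosφ1·cosφ2·sin²(Δλ/2)=0.9556395431; c=2·atan2(√a, √(1-a))=2.717175958; dist=6371·c=17311.128 ≈ 17311.1 km; running total=33209.1 km
Leg 3 bearing: y=sinΔλ·cosφ2=-0.39207667, x=cosφ1·sinφ2-sinφ1·cosφ2·cosΔλ=-0.12588213; θ=atan2(y, x)=-107.8000° <0 so +360° → 252.2000° ≈ 252.2°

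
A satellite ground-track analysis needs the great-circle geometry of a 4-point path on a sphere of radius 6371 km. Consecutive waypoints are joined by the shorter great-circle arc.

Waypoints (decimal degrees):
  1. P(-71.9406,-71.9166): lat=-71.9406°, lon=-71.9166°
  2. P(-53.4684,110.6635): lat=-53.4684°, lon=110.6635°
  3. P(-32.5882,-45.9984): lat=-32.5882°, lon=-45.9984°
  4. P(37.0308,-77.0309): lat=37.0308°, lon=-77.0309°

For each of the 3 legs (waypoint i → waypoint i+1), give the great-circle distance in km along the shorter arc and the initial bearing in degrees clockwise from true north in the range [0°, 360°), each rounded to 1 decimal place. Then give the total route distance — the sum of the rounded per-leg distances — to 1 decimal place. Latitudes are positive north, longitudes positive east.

Leg 1: φ1=-1.2556003, φ2=-0.9331996, Δφ=0.3224007, Δλ=3.1866239 rad; a=sin²(Δφ/2)+cosφ1·cosφ2·sin²(Δλ/2)=0.2102018631; c=2·atan2(√a, √(1-a))=0.952563151; dist=6371·c=6068.780 ≈ 6068.8 km; running total=6068.8 km
Leg 1 bearing: y=sinΔλ·cosφ2=-0.02679651, x=cosφ1·sinφ2-sinφ1·cosφ2·cosΔλ=-0.81446308; θ=atan2(y, x)=-178.1156° <0 so +360° → 181.8844° ≈ 181.9°
Leg 2: φ1=-0.9331996, φ2=-0.5687714, Δφ=0.3644282, Δλ=-2.7342660 rad; a=sin²(Δφ/2)+cosφ1·cosφ2·sin²(Δλ/2)=0.5138679018; c=2·atan2(√a, √(1-a))=1.598535688; dist=6371·c=10184.271 ≈ 10184.3 km; running total=16253.1 km
Leg 2 bearing: y=sinΔλ·cosφ2=-0.33378665, x=cosφ1·sinφ2-sinφ1·cosφ2·cosΔλ=-0.94224052; θ=atan2(y, x)=-160.4934° <0 so +360° → 199.5066° ≈ 199.5°
Leg 3: φ1=-0.5687714, φ2=0.6463094, Δφ=1.2150808, Δλ=-0.5416193 rad; a=sin²(Δφ/2)+cosφ1·cosφ2·sin²(Δλ/2)=0.3740043520; c=2·atan2(√a, √(1-a))=1.316058922; dist=6371·c=8384.611 ≈ 8384.6 km; running total=24637.7 km
Leg 3 bearing: y=sinΔλ·cosφ2=-0.41154910, x=cosφ1·sinφ2-sinφ1·cosφ2·cosΔλ=0.87585828; θ=atan2(y, x)=-25.1679° <0 so +360° → 334.8321° ≈ 334.8°

Leg 1: dist=6068.8 km, bearing=181.9°
Leg 2: dist=10184.3 km, bearing=199.5°
Leg 3: dist=8384.6 km, bearing=334.8°
Total: 24637.7 km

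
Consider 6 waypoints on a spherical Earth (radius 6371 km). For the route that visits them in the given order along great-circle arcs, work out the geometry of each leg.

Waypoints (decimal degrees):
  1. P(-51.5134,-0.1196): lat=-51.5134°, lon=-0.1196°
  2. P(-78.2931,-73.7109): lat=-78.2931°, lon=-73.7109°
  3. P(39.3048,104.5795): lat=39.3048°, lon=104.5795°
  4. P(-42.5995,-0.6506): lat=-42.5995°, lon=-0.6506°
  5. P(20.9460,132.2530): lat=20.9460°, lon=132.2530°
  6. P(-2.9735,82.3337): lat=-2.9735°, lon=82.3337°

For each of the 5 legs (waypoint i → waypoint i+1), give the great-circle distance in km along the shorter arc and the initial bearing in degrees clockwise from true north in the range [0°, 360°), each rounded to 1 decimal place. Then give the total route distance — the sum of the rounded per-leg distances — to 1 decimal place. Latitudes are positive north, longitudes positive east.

Leg 1: dist=4076.9 km, bearing=199.0°
Leg 2: dist=15679.1 km, bearing=177.9°
Leg 3: dist=13936.9 km, bearing=240.5°
Leg 4: dist=15037.2 km, bearing=103.7°
Leg 5: dist=6050.3 km, bearing=250.0°
Total: 54780.4 km

Leg 1: φ1=-0.8990784, φ2=-1.3664724, Δφ=-0.4673939, Δλ=-1.2844105 rad; a=sin²(Δφ/2)+cosφ1·cosφ2·sin²(Δλ/2)=0.0989289736; c=2·atan2(√a, √(1-a))=0.639922475; dist=6371·c=4076.946 ≈ 4076.9 km; running total=4076.9 km
Leg 1 bearing: y=sinΔλ·cosφ2=-0.19464111, x=cosφ1·sinφ2-sinφ1·cosφ2·cosΔλ=-0.56452012; θ=atan2(y, x)=-160.9763° <0 so +360° → 199.0237° ≈ 199.0°
Leg 2: φ1=-1.3664724, φ2=0.6859982, Δφ=2.0524705, Δλ=3.1117545 rad; a=sin²(Δφ/2)+cosφ1·cosφ2·sin²(Δλ/2)=0.8886022839; c=2·atan2(√a, √(1-a))=2.461007377; dist=6371·c=15679.078 ≈ 15679.1 km; running total=19756.0 km
Leg 2 bearing: y=sinΔλ·cosφ2=0.02308495, x=cosφ1·sinφ2-sinφ1·cosφ2·cosΔλ=-0.62882442; θ=atan2(y, x)=177.8975° ≈ 177.9°
Leg 3: φ1=0.6859982, φ2=-0.7435015, Δφ=-1.4294997, Δλ=-1.8366117 rad; a=sin²(Δφ/2)+cosφ1·cosφ2·sin²(Δλ/2)=0.7891942001; c=2·atan2(√a, √(1-a))=2.187548053; dist=6371·c=13936.869 ≈ 13936.9 km; running total=33692.9 km
Leg 3 bearing: y=sinΔλ·cosφ2=-0.71025004, x=cosφ1·sinφ2-sinφ1·cosφ2·cosΔλ=-0.40126268; θ=atan2(y, x)=-119.4647° <0 so +360° → 240.5353° ≈ 240.5°
Leg 4: φ1=-0.7435015, φ2=0.3655767, Δφ=1.1090782, Δλ=2.3196054 rad; a=sin²(Δφ/2)+cosφ1·cosφ2·sin²(Δλ/2)=0.8549862304; c=2·atan2(√a, √(1-a))=2.360255430; dist=6371·c=15037.187 ≈ 15037.2 km; running total=48730.1 km
Leg 4 bearing: y=sinΔλ·cosφ2=0.68409488, x=cosφ1·sinφ2-sinφ1·cosφ2·cosΔλ=-0.16719240; θ=atan2(y, x)=103.7338° ≈ 103.7°
Leg 5: φ1=0.3655767, φ2=-0.0518974, Δφ=-0.4174740, Δλ=-0.8712561 rad; a=sin²(Δφ/2)+cosφ1·cosφ2·sin²(Δλ/2)=0.2090180582; c=2·atan2(√a, √(1-a))=0.949654754; dist=6371·c=6050.250 ≈ 6050.3 km; running total=54780.4 km
Leg 5 bearing: y=sinΔλ·cosφ2=-0.76410817, x=cosφ1·sinφ2-sinφ1·cosφ2·cosΔλ=-0.27831051; θ=atan2(y, x)=-110.0131° <0 so +360° → 249.9869° ≈ 250.0°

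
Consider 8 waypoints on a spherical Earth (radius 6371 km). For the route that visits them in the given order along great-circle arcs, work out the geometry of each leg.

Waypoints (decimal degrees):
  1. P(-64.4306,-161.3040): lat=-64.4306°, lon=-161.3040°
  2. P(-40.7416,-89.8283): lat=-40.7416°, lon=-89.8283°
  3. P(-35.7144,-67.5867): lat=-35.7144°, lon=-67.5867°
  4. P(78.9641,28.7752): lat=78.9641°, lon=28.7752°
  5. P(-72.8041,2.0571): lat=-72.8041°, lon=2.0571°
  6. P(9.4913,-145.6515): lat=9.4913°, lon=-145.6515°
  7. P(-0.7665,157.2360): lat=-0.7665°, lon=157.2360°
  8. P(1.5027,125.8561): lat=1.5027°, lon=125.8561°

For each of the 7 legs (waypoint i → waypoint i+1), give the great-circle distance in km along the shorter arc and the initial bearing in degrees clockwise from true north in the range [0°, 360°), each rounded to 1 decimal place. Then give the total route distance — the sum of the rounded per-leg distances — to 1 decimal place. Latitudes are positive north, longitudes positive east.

Leg 1: dist=5133.0 km, bearing=95.1°
Leg 2: dist=2015.4 km, bearing=81.1°
Leg 3: dist=14029.4 km, bearing=13.6°
Leg 4: dist=16958.2 km, bearing=196.7°
Leg 5: dist=12657.3 km, bearing=215.2°
Leg 6: dist=6423.8 km, bearing=263.0°
Leg 7: dist=3498.1 km, bearing=274.1°
Total: 60715.2 km

Leg 1: φ1=-1.1245261, φ2=-0.7110751, Δφ=0.4134510, Δλ=1.2474863 rad; a=sin²(Δφ/2)+cosφ1·cosφ2·sin²(Δλ/2)=0.1536882724; c=2·atan2(√a, √(1-a))=0.805676471; dist=6371·c=5132.965 ≈ 5133.0 km; running total=5133.0 km
Leg 1 bearing: y=sinΔλ·cosφ2=0.71840552, x=cosφ1·sinφ2-sinφ1·cosφ2·cosΔλ=-0.06454661; θ=atan2(y, x)=95.1341° ≈ 95.1°
Leg 2: φ1=-0.7110751, φ2=-0.6233339, Δφ=0.0877412, Δλ=0.3881892 rad; a=sin²(Δφ/2)+cosφ1·cosφ2·sin²(Δλ/2)=0.0248090443; c=2·atan2(√a, √(1-a))=0.316335050; dist=6371·c=2015.371 ≈ 2015.4 km; running total=7148.4 km
Leg 2 bearing: y=sinΔλ·cosφ2=0.30732859, x=cosφ1·sinφ2-sinφ1·cosφ2·cosΔλ=0.04820127; θ=atan2(y, x)=81.0864° ≈ 81.1°
Leg 3: φ1=-0.6233339, φ2=1.3781835, Δφ=2.0015174, Δλ=1.6818324 rad; a=sin²(Δφ/2)+cosφ1·cosφ2·sin²(Δλ/2)=0.7950863014; c=2·atan2(√a, √(1-a))=2.202068960; dist=6371·c=14029.381 ≈ 14029.4 km; running total=21177.8 km
Leg 3 bearing: y=sinΔλ·cosφ2=0.19024520, x=cosφ1·sinφ2-sinφ1·cosφ2·cosΔλ=0.78454003; θ=atan2(y, x)=13.6307° ≈ 13.6°
Leg 4: φ1=1.3781835, φ2=-1.2706713, Δφ=-2.6488548, Δλ=-0.4663188 rad; a=sin²(Δφ/2)+cosφ1·cosφ2·sin²(Δλ/2)=0.9435417314; c=2·atan2(√a, √(1-a))=2.661784426; dist=6371·c=16958.229 ≈ 16958.2 km; running total=38136.0 km
Leg 4 bearing: y=sinΔλ·cosφ2=-0.13291996, x=cosφ1·sinφ2-sinφ1·cosφ2·cosΔλ=-0.44205793; θ=atan2(y, x)=-163.2648° <0 so +360° → 196.7352° ≈ 196.7°
Leg 5: φ1=-1.2706713, φ2=0.1656544, Δφ=1.4363257, Δλ=-2.5780014 rad; a=sin²(Δφ/2)+cosφ1·cosφ2·sin²(Δλ/2)=0.7020111451; c=2·atan2(√a, √(1-a))=1.986706076; dist=6371·c=12657.304 ≈ 12657.3 km; running total=50793.3 km
Leg 5 bearing: y=sinΔλ·cosφ2=-0.52691227, x=cosφ1·sinφ2-sinφ1·cosφ2·cosΔλ=-0.74774959; θ=atan2(y, x)=-144.8290° <0 so +360° → 215.1710° ≈ 215.2°
Leg 6: φ1=0.1656544, φ2=-0.0133779, Δφ=-0.1790324, Δλ=5.2863841 rad; a=sin²(Δφ/2)+cosφ1·cosφ2·sin²(Δλ/2)=0.2333478944; c=2·atan2(√a, √(1-a))=1.008294509; dist=6371·c=6423.844 ≈ 6423.8 km; running total=57217.1 km
Leg 6 bearing: y=sinΔλ·cosφ2=-0.83966320, x=cosφ1·sinφ2-sinφ1·cosφ2·cosΔλ=-0.10272450; θ=atan2(y, x)=-96.9749° <0 so +360° → 263.0251° ≈ 263.0°
Leg 7: φ1=-0.0133779, φ2=0.0262271, Δφ=0.0396050, Δλ=-0.5476826 rad; a=sin²(Δφ/2)+cosφ1·cosφ2·sin²(Δλ/2)=0.0734936344; c=2·atan2(√a, √(1-a))=0.549065250; dist=6371·c=3498.095 ≈ 3498.1 km; running total=60715.2 km
Leg 7 bearing: y=sinΔλ·cosφ2=-0.52053109, x=cosφ1·sinφ2-sinφ1·cosφ2·cosΔλ=0.03763864; θ=atan2(y, x)=-85.8642° <0 so +360° → 274.1358° ≈ 274.1°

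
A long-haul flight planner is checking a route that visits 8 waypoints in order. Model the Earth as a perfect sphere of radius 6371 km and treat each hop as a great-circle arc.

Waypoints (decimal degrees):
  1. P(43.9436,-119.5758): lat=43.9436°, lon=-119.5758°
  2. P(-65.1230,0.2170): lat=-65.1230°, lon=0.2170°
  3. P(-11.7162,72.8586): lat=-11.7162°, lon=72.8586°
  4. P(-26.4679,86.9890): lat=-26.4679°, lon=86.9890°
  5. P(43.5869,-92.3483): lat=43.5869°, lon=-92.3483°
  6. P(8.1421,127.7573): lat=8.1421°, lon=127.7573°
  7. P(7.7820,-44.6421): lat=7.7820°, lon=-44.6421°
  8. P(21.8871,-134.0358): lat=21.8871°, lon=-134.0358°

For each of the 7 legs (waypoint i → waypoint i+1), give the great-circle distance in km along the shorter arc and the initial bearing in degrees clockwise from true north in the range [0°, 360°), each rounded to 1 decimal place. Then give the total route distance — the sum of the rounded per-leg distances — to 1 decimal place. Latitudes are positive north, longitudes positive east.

Leg 1: dist=15708.0 km, bearing=144.3°
Leg 2: dist=8018.8 km, bearing=79.1°
Leg 3: dist=2208.5 km, bearing=140.0°
Leg 4: dist=18110.6 km, bearing=358.4°
Leg 5: dist=12986.9 km, bearing=314.4°
Leg 6: dist=18054.2 km, bearing=334.4°
Leg 7: dist=9623.7 km, bearing=291.6°
Total: 84710.7 km

Leg 1: φ1=0.7669605, φ2=-1.1366108, Δφ=-1.9035713, Δλ=2.0907788 rad; a=sin²(Δφ/2)+cosφ1·cosφ2·sin²(Δλ/2)=0.8900287349; c=2·atan2(√a, √(1-a))=2.465553987; dist=6371·c=15708.044 ≈ 15708.0 km; running total=15708.0 km
Leg 1 bearing: y=sinΔλ·cosφ2=0.36507061, x=cosφ1·sinφ2-sinφ1·cosφ2·cosΔλ=-0.50816709; θ=atan2(y, x)=144.3063° ≈ 144.3°
Leg 2: φ1=-1.1366108, φ2=-0.2044863, Δφ=0.9321245, Δλ=1.2678351 rad; a=sin²(Δφ/2)+cosφ1·cosφ2·sin²(Δλ/2)=0.3464429697; c=2·atan2(√a, √(1-a))=1.258637276; dist=6371·c=8018.778 ≈ 8018.8 km; running total=23726.8 km
Leg 2 bearing: y=sinΔλ·cosφ2=0.93457150, x=cosφ1·sinφ2-sinφ1·cosφ2·cosΔλ=0.17960254; θ=atan2(y, x)=79.1217° ≈ 79.1°
Leg 3: φ1=-0.2044863, φ2=-0.4619520, Δφ=-0.2574657, Δλ=0.2466220 rad; a=sin²(Δφ/2)+cosφ1·cosφ2·sin²(Δλ/2)=0.0297416097; c=2·atan2(√a, √(1-a))=0.346648136; dist=6371·c=2208.495 ≈ 2208.5 km; running total=25935.3 km
Leg 3 bearing: y=sinΔλ·cosφ2=0.21854094, x=cosφ1·sinφ2-sinφ1·cosφ2·cosΔλ=-0.26013082; θ=atan2(y, x)=139.9657° ≈ 140.0°
Leg 4: φ1=-0.4619520, φ2=0.7607349, Δφ=1.2226869, Δλ=-3.1300264 rad; a=sin²(Δφ/2)+cosφ1·cosφ2·sin²(Δλ/2)=0.9778260417; c=2·atan2(√a, √(1-a))=2.842662432; dist=6371·c=18110.602 ≈ 18110.6 km; running total=44045.9 km
Leg 4 bearing: y=sinΔλ·cosφ2=-0.00837762, x=cosφ1·sinφ2-sinφ1·cosφ2·cosΔλ=0.29437886; θ=atan2(y, x)=-1.6301° <0 so +360° → 358.3699° ≈ 358.4°
Leg 5: φ1=0.7607349, φ2=0.1421065, Δφ=-0.6186285, Δλ=3.8415674 rad; a=sin²(Δφ/2)+cosφ1·cosφ2·sin²(Δλ/2)=0.7253893098; c=2·atan2(√a, √(1-a))=2.038433744; dist=6371·c=12986.861 ≈ 12986.9 km; running total=57032.8 km
Leg 5 bearing: y=sinΔλ·cosφ2=-0.63770478, x=cosφ1·sinφ2-sinφ1·cosφ2·cosΔλ=0.62460488; θ=atan2(y, x)=-45.5946° <0 so +360° → 314.4054° ≈ 314.4°
Leg 6: φ1=0.1421065, φ2=0.1358215, Δφ=-0.0062849, Δλ=-3.0089372 rad; a=sin²(Δφ/2)+cosφ1·cosφ2·sin²(Δλ/2)=0.9765044033; c=2·atan2(√a, √(1-a))=2.833813822; dist=6371·c=18054.228 ≈ 18054.2 km; running total=75087.0 km
Leg 6 bearing: y=sinΔλ·cosφ2=-0.13104865, x=cosφ1·sinφ2-sinφ1·cosφ2·cosΔλ=0.27313086; θ=atan2(y, x)=-25.6318° <0 so +360° → 334.3682° ≈ 334.4°
Leg 7: φ1=0.1358215, φ2=0.3820020, Δφ=0.2461804, Δλ=-1.5602144 rad; a=sin²(Δφ/2)+cosφ1·cosφ2·sin²(Δλ/2)=0.4698977785; c=2·atan2(√a, √(1-a))=1.510555455; dist=6371·c=9623.749 ≈ 9623.7 km; running total=84710.7 km
Leg 7 bearing: y=sinΔλ·cosφ2=-0.92786826, x=cosφ1·sinφ2-sinφ1·cosφ2·cosΔλ=0.36801620; θ=atan2(y, x)=-68.3655° <0 so +360° → 291.6345° ≈ 291.6°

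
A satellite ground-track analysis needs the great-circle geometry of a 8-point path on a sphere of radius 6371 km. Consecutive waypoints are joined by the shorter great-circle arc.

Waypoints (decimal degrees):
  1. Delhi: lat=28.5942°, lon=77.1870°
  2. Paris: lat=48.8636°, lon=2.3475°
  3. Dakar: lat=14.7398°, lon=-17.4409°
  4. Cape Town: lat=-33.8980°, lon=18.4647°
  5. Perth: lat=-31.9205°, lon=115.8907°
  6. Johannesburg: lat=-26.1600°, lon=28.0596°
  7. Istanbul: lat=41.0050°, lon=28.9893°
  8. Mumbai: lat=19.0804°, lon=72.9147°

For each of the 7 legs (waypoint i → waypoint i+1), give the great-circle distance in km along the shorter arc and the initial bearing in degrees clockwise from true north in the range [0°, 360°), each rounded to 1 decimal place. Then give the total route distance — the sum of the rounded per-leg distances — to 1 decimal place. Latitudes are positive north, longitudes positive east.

Leg 1: dist=6586.6 km, bearing=312.4°
Leg 2: dist=4202.1 km, bearing=212.3°
Leg 3: dist=6610.6 km, bearing=145.6°
Leg 4: dist=8699.8 km, bearing=120.7°
Leg 5: dist=8319.0 km, bearing=248.3°
Leg 6: dist=7469.0 km, bearing=0.8°
Leg 7: dist=4811.2 km, bearing=107.0°
Total: 46698.3 km

Leg 1: φ1=0.4990629, φ2=0.8528307, Δφ=0.3537678, Δλ=-1.3061957 rad; a=sin²(Δφ/2)+cosφ1·cosφ2·sin²(Δλ/2)=0.2442409133; c=2·atan2(√a, √(1-a))=1.033845651; dist=6371·c=6586.631 ≈ 6586.6 km; running total=6586.6 km
Leg 1 bearing: y=sinΔλ·cosφ2=-0.63495858, x=cosφ1·sinφ2-sinφ1·cosφ2·cosΔλ=0.57894453; θ=atan2(y, x)=-47.6420° <0 so +360° → 312.3580° ≈ 312.4°
Leg 2: φ1=0.8528307, φ2=0.2572580, Δφ=-0.5955727, Δλ=-0.3453727 rad; a=sin²(Δφ/2)+cosφ1·cosφ2·sin²(Δλ/2)=0.1048704669; c=2·atan2(√a, √(1-a))=0.659564668; dist=6371·c=4202.086 ≈ 4202.1 km; running total=10788.7 km
Leg 2 bearing: y=sinΔλ·cosφ2=-0.32740625, x=cosφ1·sinφ2-sinφ1·cosφ2·cosΔλ=-0.51797274; θ=atan2(y, x)=-147.7034° <0 so +360° → 212.2966° ≈ 212.3°
Leg 3: φ1=0.2572580, φ2=-0.5916317, Δφ=-0.8488898, Δλ=0.6266709 rad; a=sin²(Δφ/2)+cosφ1·cosφ2·sin²(Δλ/2)=0.2458559297; c=2·atan2(√a, √(1-a))=1.037600496; dist=6371·c=6610.553 ≈ 6610.6 km; running total=17399.3 km
Leg 3 bearing: y=sinΔλ·cosφ2=0.48677339, x=cosφ1·sinφ2-sinφ1·cosφ2·cosΔλ=-0.71041877; θ=atan2(y, x)=145.5814° ≈ 145.6°
Leg 4: φ1=-0.5916317, φ2=-0.5571178, Δφ=0.0345139, Δλ=1.7004045 rad; a=sin²(Δφ/2)+cosφ1·cosφ2·sin²(Δλ/2)=0.3980838354; c=2·atan2(√a, √(1-a))=1.365525479; dist=6371·c=8699.763 ≈ 8699.8 km; running total=26099.1 km
Leg 4 bearing: y=sinΔλ·cosφ2=0.84166350, x=cosφ1·sinφ2-sinφ1·cosφ2·cosΔλ=-0.50005494; θ=atan2(y, x)=120.7157° ≈ 120.7°
Leg 5: φ1=-0.5571178, φ2=-0.4565781, Δφ=0.1005397, Δλ=-1.5329419 rad; a=sin²(Δφ/2)+cosφ1·cosφ2·sin²(Δλ/2)=0.3690282280; c=2·atan2(√a, √(1-a))=1.305760811; dist=6371·c=8319.002 ≈ 8319.0 km; running total=34418.1 km
Leg 5 bearing: y=sinΔλ·cosφ2=-0.89692337, x=cosφ1·sinφ2-sinφ1·cosφ2·cosΔλ=-0.35624998; θ=atan2(y, x)=-111.6625° <0 so +360° → 248.3375° ≈ 248.3°
Leg 6: φ1=-0.4565781, φ2=0.7156723, Δφ=1.1722504, Δλ=0.0162263 rad; a=sin²(Δφ/2)+cosφ1·cosφ2·sin²(Δλ/2)=0.3060052604; c=2·atan2(√a, √(1-a))=1.172347142; dist=6371·c=7469.024 ≈ 7469.0 km; running total=41887.1 km
Leg 6 bearing: y=sinΔλ·cosφ2=0.01224470, x=cosφ1·sinφ2-sinφ1·cosφ2·cosΔλ=0.92158246; θ=atan2(y, x)=0.7612° ≈ 0.8°
Leg 7: φ1=0.7156723, φ2=0.3330158, Δφ=-0.3826565, Δλ=0.7666429 rad; a=sin²(Δφ/2)+cosφ1·cosφ2·sin²(Δλ/2)=0.1359220293; c=2·atan2(√a, √(1-a))=0.755168675; dist=6371·c=4811.180 ≈ 4811.2 km; running total=46698.3 km
Leg 7 bearing: y=sinΔλ·cosφ2=0.65560870, x=cosφ1·sinφ2-sinφ1·cosφ2·cosΔλ=-0.19991538; θ=atan2(y, x)=106.9581° ≈ 107.0°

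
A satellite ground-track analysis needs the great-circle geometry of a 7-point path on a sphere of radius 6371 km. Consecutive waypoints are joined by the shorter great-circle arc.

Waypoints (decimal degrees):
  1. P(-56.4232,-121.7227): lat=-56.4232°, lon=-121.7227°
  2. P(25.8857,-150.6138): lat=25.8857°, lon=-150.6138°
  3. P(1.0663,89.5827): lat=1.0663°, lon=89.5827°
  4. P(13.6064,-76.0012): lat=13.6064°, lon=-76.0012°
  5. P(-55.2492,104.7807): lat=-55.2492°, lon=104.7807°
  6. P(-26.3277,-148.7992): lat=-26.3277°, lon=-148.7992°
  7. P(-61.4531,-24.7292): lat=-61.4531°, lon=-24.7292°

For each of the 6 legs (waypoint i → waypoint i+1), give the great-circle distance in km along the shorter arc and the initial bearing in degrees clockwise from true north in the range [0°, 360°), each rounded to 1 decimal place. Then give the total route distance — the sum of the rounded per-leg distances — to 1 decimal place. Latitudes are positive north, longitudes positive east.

Leg 1: φ1=-0.9847706, φ2=0.4517907, Δφ=1.4365613, Δλ=-0.5042448 rad; a=sin²(Δφ/2)+cosφ1·cosφ2·sin²(Δλ/2)=0.4640474179; c=2·atan2(√a, √(1-a))=1.498829056; dist=6371·c=9549.040 ≈ 9549.0 km; running total=9549.0 km
Leg 1 bearing: y=sinΔλ·cosφ2=-0.43467075, x=cosφ1·sinφ2-sinφ1·cosφ2·cosΔλ=0.89771431; θ=atan2(y, x)=-25.8361° <0 so +360° → 334.1639° ≈ 334.2°
Leg 2: φ1=0.4517907, φ2=0.0186104, Δφ=-0.4331802, Δλ=4.1922198 rad; a=sin²(Δφ/2)+cosφ1·cosφ2·sin²(Δλ/2)=0.7194783922; c=2·atan2(√a, √(1-a))=2.025233618; dist=6371·c=12902.763 ≈ 12902.8 km; running total=22451.8 km
Leg 2 bearing: y=sinΔλ·cosφ2=-0.86758483, x=cosφ1·sinφ2-sinφ1·cosφ2·cosΔλ=0.23369533; θ=atan2(y, x)=-74.9244° <0 so +360° → 285.0756° ≈ 285.1°
Leg 3: φ1=0.0186104, φ2=0.2374765, Δφ=0.2188660, Δλ=-2.8899842 rad; a=sin²(Δφ/2)+cosφ1·cosφ2·sin²(Δλ/2)=0.9683953889; c=2·atan2(√a, √(1-a))=2.784138934; dist=6371·c=17737.749 ≈ 17737.7 km; running total=40189.5 km
Leg 3 bearing: y=sinΔλ·cosφ2=-0.24197486, x=cosφ1·sinφ2-sinφ1·cosφ2·cosΔλ=0.25272753; θ=atan2(y, x)=-43.7548° <0 so +360° → 316.2452° ≈ 316.2°
Leg 4: φ1=0.2374765, φ2=-0.9642804, Δφ=-1.2017569, Δλ=3.1552394 rad; a=sin²(Δφ/2)+cosφ1·cosφ2·sin²(Δλ/2)=0.8736251708; c=2·atan2(√a, √(1-a))=2.414711053; dist=6371·c=15384.124 ≈ 15384.1 km; running total=55573.6 km
Leg 4 bearing: y=sinΔλ·cosφ2=-0.00777851, x=cosφ1·sinφ2-sinφ1·cosφ2·cosΔλ=-0.66449712; θ=atan2(y, x)=-179.3293° <0 so +360° → 180.6707° ≈ 180.7°
Leg 5: φ1=-0.9642804, φ2=-0.4595050, Δφ=0.5047754, Δλ=-4.4258042 rad; a=sin²(Δφ/2)+cosφ1·cosφ2·sin²(Δλ/2)=0.3900073011; c=2·atan2(√a, √(1-a))=1.348996825; dist=6371·c=8594.459 ≈ 8594.5 km; running total=64168.1 km
Leg 5 bearing: y=sinΔλ·cosφ2=0.85971754, x=cosφ1·sinφ2-sinφ1·cosφ2·cosΔλ=-0.46096873; θ=atan2(y, x)=118.1996° ≈ 118.2°
Leg 6: φ1=-0.4595050, φ2=-1.0725589, Δφ=-0.6130539, Δλ=2.1654300 rad; a=sin²(Δφ/2)+cosφ1·cosφ2·sin²(Δλ/2)=0.4251773942; c=2·atan2(√a, √(1-a))=1.420586893; dist=6371·c=9050.559 ≈ 9050.6 km; running total=73218.7 km
Leg 6 bearing: y=sinΔλ·cosφ2=0.39585201, x=cosφ1·sinφ2-sinφ1·cosφ2·cosΔλ=-0.90603945; θ=atan2(y, x)=156.3993° ≈ 156.4°

Leg 1: dist=9549.0 km, bearing=334.2°
Leg 2: dist=12902.8 km, bearing=285.1°
Leg 3: dist=17737.7 km, bearing=316.2°
Leg 4: dist=15384.1 km, bearing=180.7°
Leg 5: dist=8594.5 km, bearing=118.2°
Leg 6: dist=9050.6 km, bearing=156.4°
Total: 73218.7 km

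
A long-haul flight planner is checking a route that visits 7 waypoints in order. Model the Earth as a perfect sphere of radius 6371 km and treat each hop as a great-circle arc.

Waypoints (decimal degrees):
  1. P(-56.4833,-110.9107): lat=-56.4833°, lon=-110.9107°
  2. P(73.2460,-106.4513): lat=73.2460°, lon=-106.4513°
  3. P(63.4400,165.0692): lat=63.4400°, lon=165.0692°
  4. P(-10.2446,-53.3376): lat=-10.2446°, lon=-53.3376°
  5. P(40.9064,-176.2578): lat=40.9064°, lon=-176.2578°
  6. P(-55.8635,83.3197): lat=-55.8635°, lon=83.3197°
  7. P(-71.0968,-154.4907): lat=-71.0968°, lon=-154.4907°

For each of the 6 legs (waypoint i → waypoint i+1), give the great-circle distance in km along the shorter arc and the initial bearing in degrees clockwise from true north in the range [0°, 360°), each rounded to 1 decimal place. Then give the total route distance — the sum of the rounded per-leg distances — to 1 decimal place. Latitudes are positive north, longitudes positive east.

Leg 1: dist=14429.2 km, bearing=1.7°
Leg 2: dist=3412.9 km, bearing=298.9°
Leg 3: dist=13372.0 km, bearing=45.1°
Leg 4: dist=13496.4 km, bearing=312.0°
Leg 5: dist=14257.8 km, bearing=224.6°
Leg 6: dist=5189.3 km, bearing=157.9°
Total: 64157.6 km

Leg 1: φ1=-0.9858196, φ2=1.2783839, Δφ=2.2642034, Δλ=0.0778312 rad; a=sin²(Δφ/2)+cosφ1·cosφ2·sin²(Δλ/2)=0.8198215293; c=2·atan2(√a, √(1-a))=2.264830142; dist=6371·c=14429.233 ≈ 14429.2 km; running total=14429.2 km
Leg 1 bearing: y=sinΔλ·cosφ2=0.02241322, x=cosφ1·sinφ2-sinφ1·cosφ2·cosΔλ=0.76834524; θ=atan2(y, x)=1.6709° ≈ 1.7°
Leg 2: φ1=1.2783839, φ2=1.1072369, Δφ=-0.1711470, Δλ=4.7389267 rad; a=sin²(Δφ/2)+cosφ1·cosφ2·sin²(Δλ/2)=0.0700411371; c=2·atan2(√a, √(1-a))=0.535687862; dist=6371·c=3412.867 ≈ 3412.9 km; running total=17842.1 km
Leg 2 bearing: y=sinΔλ·cosφ2=-0.44697730, x=cosφ1·sinφ2-sinφ1·cosφ2·cosΔλ=0.24648082; θ=atan2(y, x)=-61.1259° <0 so +360° → 298.8741° ≈ 298.9°
Leg 3: φ1=1.1072369, φ2=-0.1788020, Δφ=-1.2860389, Δλ=-3.8119178 rad; a=sin²(Δφ/2)+cosφ1·cosφ2·sin²(Δλ/2)=0.7519396035; c=2·atan2(√a, √(1-a))=2.098880247; dist=6371·c=13371.966 ≈ 13372.0 km; running total=31214.1 km
Leg 3 bearing: y=sinΔλ·cosφ2=0.61133663, x=cosφ1·sinφ2-sinφ1·cosφ2·cosΔλ=0.61022395; θ=atan2(y, x)=45.0522° ≈ 45.1°
Leg 4: φ1=-0.1788020, φ2=0.7139514, Δφ=0.8927534, Δλ=-2.1453622 rad; a=sin²(Δφ/2)+cosφ1·cosφ2·sin²(Δλ/2)=0.7603285742; c=2·atan2(√a, √(1-a))=2.118416803; dist=6371·c=13496.433 ≈ 13496.4 km; running total=44710.5 km
Leg 4 bearing: y=sinΔλ·cosφ2=-0.63442341, x=cosφ1·sinφ2-sinφ1·cosφ2·cosΔλ=0.57133447; θ=atan2(y, x)=-47.9952° <0 so +360° → 312.0048° ≈ 312.0°
Leg 5: φ1=0.7139514, φ2=-0.9750020, Δφ=-1.6889534, Δλ=4.5304820 rad; a=sin²(Δφ/2)+cosφ1·cosφ2·sin²(Δλ/2)=0.8093630731; c=2·atan2(√a, √(1-a))=2.237916502; dist=6371·c=14257.766 ≈ 14257.8 km; running total=58968.3 km
Leg 5 bearing: y=sinΔλ·cosφ2=-0.55190743, x=cosφ1·sinφ2-sinφ1·cosφ2·cosΔλ=-0.55908510; θ=atan2(y, x)=-135.3702° <0 so +360° → 224.6298° ≈ 224.6°
Leg 6: φ1=-0.9750020, φ2=-1.2408732, Δφ=-0.2658712, Δλ=-4.1505745 rad; a=sin²(Δφ/2)+cosφ1·cosφ2·sin²(Δλ/2)=0.1568934519; c=2·atan2(√a, √(1-a))=0.814526223; dist=6371·c=5189.347 ≈ 5189.3 km; running total=64157.6 km
Leg 6 bearing: y=sinΔλ·cosφ2=0.27417275, x=cosφ1·sinφ2-sinφ1·cosφ2·cosΔλ=-0.67375136; θ=atan2(y, x)=157.8569° ≈ 157.9°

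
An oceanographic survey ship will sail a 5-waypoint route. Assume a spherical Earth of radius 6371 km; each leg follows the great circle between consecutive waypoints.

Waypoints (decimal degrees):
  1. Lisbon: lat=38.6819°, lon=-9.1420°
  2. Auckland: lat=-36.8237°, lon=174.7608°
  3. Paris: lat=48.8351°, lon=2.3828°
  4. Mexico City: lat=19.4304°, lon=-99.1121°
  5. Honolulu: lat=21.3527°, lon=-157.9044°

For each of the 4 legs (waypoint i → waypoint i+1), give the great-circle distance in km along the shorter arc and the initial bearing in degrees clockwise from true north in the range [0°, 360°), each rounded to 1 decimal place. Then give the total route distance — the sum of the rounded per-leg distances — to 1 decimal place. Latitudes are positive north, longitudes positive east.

Leg 1: dist=19614.6 km, bearing=299.8°
Leg 2: dist=18543.7 km, bearing=337.6°
Leg 3: dist=9198.0 km, bearing=291.3°
Leg 4: dist=6095.2 km, bearing=282.9°
Total: 53451.5 km

Leg 1: φ1=0.6751265, φ2=-0.6426948, Δφ=-1.3178213, Δλ=3.2097094 rad; a=sin²(Δφ/2)+cosφ1·cosφ2·sin²(Δλ/2)=0.9990125066; c=2·atan2(√a, √(1-a))=3.078733490; dist=6371·c=19614.611 ≈ 19614.6 km; running total=19614.6 km
Leg 1 bearing: y=sinΔλ·cosφ2=-0.05448415, x=cosφ1·sinφ2-sinφ1·cosφ2·cosΔλ=0.03126581; θ=atan2(y, x)=-60.1506° <0 so +360° → 299.8494° ≈ 299.8°
Leg 2: φ1=-0.6426948, φ2=0.8523333, Δφ=1.4950281, Δλ=-3.0085637 rad; a=sin²(Δφ/2)+cosφ1·cosφ2·sin²(Δλ/2)=0.9867254386; c=2·atan2(√a, √(1-a))=2.910649207; dist=6371·c=18543.746 ≈ 18543.7 km; running total=38158.3 km
Leg 2 bearing: y=sinΔλ·cosφ2=-0.08730543, x=cosφ1·sinφ2-sinφ1·cosφ2·cosΔλ=0.21159195; θ=atan2(y, x)=-22.4216° <0 so +360° → 337.5784° ≈ 337.6°
Leg 3: φ1=0.8523333, φ2=0.3391245, Δφ=-0.5132088, Δλ=-1.7714202 rad; a=sin²(Δφ/2)+cosφ1·cosφ2·sin²(Δλ/2)=0.4366338928; c=2·atan2(√a, √(1-a))=1.443722395; dist=6371·c=9197.955 ≈ 9198.0 km; running total=47356.3 km
Leg 3 bearing: y=sinΔλ·cosφ2=-0.92413109, x=cosφ1·sinφ2-sinφ1·cosφ2·cosΔλ=0.36044512; θ=atan2(y, x)=-68.6924° <0 so +360° → 291.3076° ≈ 291.3°
Leg 4: φ1=0.3391245, φ2=0.3726749, Δφ=0.0335505, Δλ=-1.0261192 rad; a=sin²(Δφ/2)+cosφ1·cosφ2·sin²(Δλ/2)=0.2118923521; c=2·atan2(√a, √(1-a))=0.956705989; dist=6371·c=6095.174 ≈ 6095.2 km; running total=53451.5 km
Leg 4 bearing: y=sinΔλ·cosφ2=-0.79658440, x=cosφ1·sinφ2-sinφ1·cosφ2·cosΔλ=0.18283659; θ=atan2(y, x)=-77.0730° <0 so +360° → 282.9270° ≈ 282.9°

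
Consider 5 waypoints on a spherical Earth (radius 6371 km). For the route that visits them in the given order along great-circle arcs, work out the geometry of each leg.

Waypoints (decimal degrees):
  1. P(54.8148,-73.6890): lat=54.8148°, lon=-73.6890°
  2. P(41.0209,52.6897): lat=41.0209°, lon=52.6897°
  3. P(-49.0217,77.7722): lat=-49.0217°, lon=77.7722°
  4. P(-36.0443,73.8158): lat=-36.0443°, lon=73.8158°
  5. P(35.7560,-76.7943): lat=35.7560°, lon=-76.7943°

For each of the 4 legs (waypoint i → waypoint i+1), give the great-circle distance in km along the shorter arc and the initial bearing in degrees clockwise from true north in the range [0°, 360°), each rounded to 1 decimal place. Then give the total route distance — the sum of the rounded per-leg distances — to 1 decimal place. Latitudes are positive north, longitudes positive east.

Leg 1: φ1=0.9566987, φ2=0.7159498, Δφ=-0.2407490, Δλ=2.2057244 rad; a=sin²(Δφ/2)+cosφ1·cosφ2·sin²(Δλ/2)=0.3607179711; c=2·atan2(√a, √(1-a))=1.288497665; dist=6371·c=8209.019 ≈ 8209.0 km; running total=8209.0 km
Leg 1 bearing: y=sinΔλ·cosφ2=0.60743480, x=cosφ1·sinφ2-sinφ1·cosφ2·cosΔλ=0.74392542; θ=atan2(y, x)=39.2325° ≈ 39.2°
Leg 2: φ1=0.7159498, φ2=-0.8555901, Δφ=-1.5715398, Δλ=0.4377722 rad; a=sin²(Δφ/2)+cosφ1·cosφ2·sin²(Δλ/2)=0.5237001661; c=2·atan2(√a, √(1-a))=1.618214427; dist=6371·c=10309.644 ≈ 10309.6 km; running total=18518.6 km
Leg 2 bearing: y=sinΔλ·cosφ2=0.27799720, x=cosφ1·sinφ2-sinφ1·cosφ2·cosΔλ=-0.95941168; θ=atan2(y, x)=163.8406° ≈ 163.8°
Leg 3: φ1=-0.8555901, φ2=-0.6290917, Δφ=0.2264984, Δλ=-0.0690522 rad; a=sin²(Δφ/2)+cosφ1·cosφ2·sin²(Δλ/2)=0.0134024548; c=2·atan2(√a, √(1-a))=0.232058284; dist=6371·c=1478.443 ≈ 1478.4 km; running total=19997.0 km
Leg 3 bearing: y=sinΔλ·cosφ2=-0.05578865, x=cosφ1·sinφ2-sinφ1·cosφ2·cosΔλ=0.22311195; θ=atan2(y, x)=-14.0388° <0 so +360° → 345.9612° ≈ 346.0°
Leg 4: φ1=-0.6290917, φ2=0.6240599, Δφ=1.2531516, Δλ=-2.6286421 rad; a=sin²(Δφ/2)+cosφ1·cosφ2·sin²(Δλ/2)=0.9577699710; c=2·atan2(√a, √(1-a))=2.727644584; dist=6371·c=17377.824 ≈ 17377.8 km; running total=37374.8 km
Leg 4 bearing: y=sinΔλ·cosφ2=-0.39825004, x=cosφ1·sinφ2-sinφ1·cosφ2·cosΔλ=0.05642268; θ=atan2(y, x)=-81.9362° <0 so +360° → 278.0638° ≈ 278.1°

Leg 1: dist=8209.0 km, bearing=39.2°
Leg 2: dist=10309.6 km, bearing=163.8°
Leg 3: dist=1478.4 km, bearing=346.0°
Leg 4: dist=17377.8 km, bearing=278.1°
Total: 37374.8 km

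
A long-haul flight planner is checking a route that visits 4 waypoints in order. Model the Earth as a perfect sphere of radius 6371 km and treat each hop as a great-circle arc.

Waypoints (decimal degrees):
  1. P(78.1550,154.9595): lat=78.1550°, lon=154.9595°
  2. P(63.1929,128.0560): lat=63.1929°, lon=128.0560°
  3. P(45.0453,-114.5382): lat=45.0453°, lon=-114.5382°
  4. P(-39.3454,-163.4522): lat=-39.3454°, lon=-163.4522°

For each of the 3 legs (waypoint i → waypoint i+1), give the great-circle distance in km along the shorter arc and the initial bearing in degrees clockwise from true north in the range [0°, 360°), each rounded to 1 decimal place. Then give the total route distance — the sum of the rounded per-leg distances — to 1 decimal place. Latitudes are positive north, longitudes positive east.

Leg 1: dist=1895.3 km, bearing=224.1°
Leg 2: dist=6781.9 km, bearing=45.8°
Leg 3: dist=10578.9 km, bearing=215.8°
Total: 19256.1 km

Leg 1: φ1=1.3640621, φ2=1.1029242, Δφ=-0.2611379, Δλ=-0.4695547 rad; a=sin²(Δφ/2)+cosφ1·cosφ2·sin²(Δλ/2)=0.0219611289; c=2·atan2(√a, √(1-a))=0.297481445; dist=6371·c=1895.254 ≈ 1895.3 km; running total=1895.3 km
Leg 1 bearing: y=sinΔλ·cosφ2=-0.20406726, x=cosφ1·sinφ2-sinφ1·cosφ2·cosΔλ=-0.21040890; θ=atan2(y, x)=-135.8766° <0 so +360° → 224.1234° ≈ 224.1°
Leg 2: φ1=1.1029242, φ2=0.7861888, Δφ=-0.3167354, Δλ=-4.2340675 rad; a=sin²(Δφ/2)+cosφ1·cosφ2·sin²(Δλ/2)=0.2575280161; c=2·atan2(√a, √(1-a))=1.064497230; dist=6371·c=6781.912 ≈ 6781.9 km; running total=8677.2 km
Leg 2 bearing: y=sinΔλ·cosφ2=0.62725082, x=cosφ1·sinφ2-sinφ1·cosφ2·cosΔλ=0.60941427; θ=atan2(y, x)=45.8263° ≈ 45.8°
Leg 3: φ1=0.7861888, φ2=-0.6867068, Δφ=-1.4728956, Δλ=-0.8537104 rad; a=sin²(Δφ/2)+cosφ1·cosφ2·sin²(Δλ/2)=0.5447831885; c=2·atan2(√a, √(1-a))=1.660482891; dist=6371·c=10578.936 ≈ 10578.9 km; running total=19256.1 km
Leg 3 bearing: y=sinΔλ·cosφ2=-0.58288348, x=cosφ1·sinφ2-sinφ1·cosφ2·cosΔλ=-0.80760431; θ=atan2(y, x)=-144.1804° <0 so +360° → 215.8196° ≈ 215.8°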